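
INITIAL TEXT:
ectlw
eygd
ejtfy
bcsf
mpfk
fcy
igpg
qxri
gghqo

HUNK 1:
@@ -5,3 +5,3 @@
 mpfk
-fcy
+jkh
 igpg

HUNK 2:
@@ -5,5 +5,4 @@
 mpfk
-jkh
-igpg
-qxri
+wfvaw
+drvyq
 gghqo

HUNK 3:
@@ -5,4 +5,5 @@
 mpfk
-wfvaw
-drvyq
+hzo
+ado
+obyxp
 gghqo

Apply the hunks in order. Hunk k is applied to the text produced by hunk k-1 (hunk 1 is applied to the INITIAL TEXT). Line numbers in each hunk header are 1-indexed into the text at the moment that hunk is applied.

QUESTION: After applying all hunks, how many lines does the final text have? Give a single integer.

Hunk 1: at line 5 remove [fcy] add [jkh] -> 9 lines: ectlw eygd ejtfy bcsf mpfk jkh igpg qxri gghqo
Hunk 2: at line 5 remove [jkh,igpg,qxri] add [wfvaw,drvyq] -> 8 lines: ectlw eygd ejtfy bcsf mpfk wfvaw drvyq gghqo
Hunk 3: at line 5 remove [wfvaw,drvyq] add [hzo,ado,obyxp] -> 9 lines: ectlw eygd ejtfy bcsf mpfk hzo ado obyxp gghqo
Final line count: 9

Answer: 9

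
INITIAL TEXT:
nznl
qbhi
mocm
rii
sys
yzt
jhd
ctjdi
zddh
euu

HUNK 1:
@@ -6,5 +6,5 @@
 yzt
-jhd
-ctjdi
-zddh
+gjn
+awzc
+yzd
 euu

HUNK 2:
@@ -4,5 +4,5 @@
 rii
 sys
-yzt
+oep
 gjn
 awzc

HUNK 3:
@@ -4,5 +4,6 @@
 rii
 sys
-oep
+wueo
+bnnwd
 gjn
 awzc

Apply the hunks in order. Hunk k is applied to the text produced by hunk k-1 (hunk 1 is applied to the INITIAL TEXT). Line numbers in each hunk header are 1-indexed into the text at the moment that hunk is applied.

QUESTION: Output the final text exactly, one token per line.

Answer: nznl
qbhi
mocm
rii
sys
wueo
bnnwd
gjn
awzc
yzd
euu

Derivation:
Hunk 1: at line 6 remove [jhd,ctjdi,zddh] add [gjn,awzc,yzd] -> 10 lines: nznl qbhi mocm rii sys yzt gjn awzc yzd euu
Hunk 2: at line 4 remove [yzt] add [oep] -> 10 lines: nznl qbhi mocm rii sys oep gjn awzc yzd euu
Hunk 3: at line 4 remove [oep] add [wueo,bnnwd] -> 11 lines: nznl qbhi mocm rii sys wueo bnnwd gjn awzc yzd euu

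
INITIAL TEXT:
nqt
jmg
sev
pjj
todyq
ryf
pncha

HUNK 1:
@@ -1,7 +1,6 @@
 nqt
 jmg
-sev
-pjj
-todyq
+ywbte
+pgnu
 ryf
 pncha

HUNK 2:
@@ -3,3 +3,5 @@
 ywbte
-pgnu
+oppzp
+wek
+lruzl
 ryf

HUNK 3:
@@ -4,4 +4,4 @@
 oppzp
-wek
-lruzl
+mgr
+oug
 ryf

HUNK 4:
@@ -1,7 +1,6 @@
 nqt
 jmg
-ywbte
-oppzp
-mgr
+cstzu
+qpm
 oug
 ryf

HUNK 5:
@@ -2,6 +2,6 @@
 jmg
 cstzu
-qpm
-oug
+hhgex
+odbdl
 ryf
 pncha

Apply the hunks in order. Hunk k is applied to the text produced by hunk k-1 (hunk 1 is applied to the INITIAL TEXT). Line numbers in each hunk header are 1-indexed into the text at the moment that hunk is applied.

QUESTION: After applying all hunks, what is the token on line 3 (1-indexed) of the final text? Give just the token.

Hunk 1: at line 1 remove [sev,pjj,todyq] add [ywbte,pgnu] -> 6 lines: nqt jmg ywbte pgnu ryf pncha
Hunk 2: at line 3 remove [pgnu] add [oppzp,wek,lruzl] -> 8 lines: nqt jmg ywbte oppzp wek lruzl ryf pncha
Hunk 3: at line 4 remove [wek,lruzl] add [mgr,oug] -> 8 lines: nqt jmg ywbte oppzp mgr oug ryf pncha
Hunk 4: at line 1 remove [ywbte,oppzp,mgr] add [cstzu,qpm] -> 7 lines: nqt jmg cstzu qpm oug ryf pncha
Hunk 5: at line 2 remove [qpm,oug] add [hhgex,odbdl] -> 7 lines: nqt jmg cstzu hhgex odbdl ryf pncha
Final line 3: cstzu

Answer: cstzu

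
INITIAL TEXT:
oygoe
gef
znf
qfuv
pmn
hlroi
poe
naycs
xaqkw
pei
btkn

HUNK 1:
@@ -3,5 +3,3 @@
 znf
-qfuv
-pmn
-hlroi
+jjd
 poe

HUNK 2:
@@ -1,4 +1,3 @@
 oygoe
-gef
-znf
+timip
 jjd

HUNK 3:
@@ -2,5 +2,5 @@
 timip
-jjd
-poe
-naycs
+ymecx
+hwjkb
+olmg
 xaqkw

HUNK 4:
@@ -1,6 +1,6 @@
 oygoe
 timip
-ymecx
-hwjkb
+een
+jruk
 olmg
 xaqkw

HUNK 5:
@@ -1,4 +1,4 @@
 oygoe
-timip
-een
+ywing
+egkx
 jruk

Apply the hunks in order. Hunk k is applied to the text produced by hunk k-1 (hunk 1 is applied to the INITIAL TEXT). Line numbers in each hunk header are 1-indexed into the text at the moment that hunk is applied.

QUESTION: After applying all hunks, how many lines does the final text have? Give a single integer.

Answer: 8

Derivation:
Hunk 1: at line 3 remove [qfuv,pmn,hlroi] add [jjd] -> 9 lines: oygoe gef znf jjd poe naycs xaqkw pei btkn
Hunk 2: at line 1 remove [gef,znf] add [timip] -> 8 lines: oygoe timip jjd poe naycs xaqkw pei btkn
Hunk 3: at line 2 remove [jjd,poe,naycs] add [ymecx,hwjkb,olmg] -> 8 lines: oygoe timip ymecx hwjkb olmg xaqkw pei btkn
Hunk 4: at line 1 remove [ymecx,hwjkb] add [een,jruk] -> 8 lines: oygoe timip een jruk olmg xaqkw pei btkn
Hunk 5: at line 1 remove [timip,een] add [ywing,egkx] -> 8 lines: oygoe ywing egkx jruk olmg xaqkw pei btkn
Final line count: 8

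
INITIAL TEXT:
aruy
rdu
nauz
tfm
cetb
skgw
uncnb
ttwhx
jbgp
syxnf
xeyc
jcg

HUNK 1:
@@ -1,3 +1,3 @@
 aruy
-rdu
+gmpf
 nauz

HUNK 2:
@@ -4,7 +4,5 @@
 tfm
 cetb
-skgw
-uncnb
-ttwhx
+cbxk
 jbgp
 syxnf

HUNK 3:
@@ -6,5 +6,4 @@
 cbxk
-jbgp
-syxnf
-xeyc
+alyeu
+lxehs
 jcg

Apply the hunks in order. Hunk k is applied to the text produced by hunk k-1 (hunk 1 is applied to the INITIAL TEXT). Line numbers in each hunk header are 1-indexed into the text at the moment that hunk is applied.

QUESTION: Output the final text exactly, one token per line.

Hunk 1: at line 1 remove [rdu] add [gmpf] -> 12 lines: aruy gmpf nauz tfm cetb skgw uncnb ttwhx jbgp syxnf xeyc jcg
Hunk 2: at line 4 remove [skgw,uncnb,ttwhx] add [cbxk] -> 10 lines: aruy gmpf nauz tfm cetb cbxk jbgp syxnf xeyc jcg
Hunk 3: at line 6 remove [jbgp,syxnf,xeyc] add [alyeu,lxehs] -> 9 lines: aruy gmpf nauz tfm cetb cbxk alyeu lxehs jcg

Answer: aruy
gmpf
nauz
tfm
cetb
cbxk
alyeu
lxehs
jcg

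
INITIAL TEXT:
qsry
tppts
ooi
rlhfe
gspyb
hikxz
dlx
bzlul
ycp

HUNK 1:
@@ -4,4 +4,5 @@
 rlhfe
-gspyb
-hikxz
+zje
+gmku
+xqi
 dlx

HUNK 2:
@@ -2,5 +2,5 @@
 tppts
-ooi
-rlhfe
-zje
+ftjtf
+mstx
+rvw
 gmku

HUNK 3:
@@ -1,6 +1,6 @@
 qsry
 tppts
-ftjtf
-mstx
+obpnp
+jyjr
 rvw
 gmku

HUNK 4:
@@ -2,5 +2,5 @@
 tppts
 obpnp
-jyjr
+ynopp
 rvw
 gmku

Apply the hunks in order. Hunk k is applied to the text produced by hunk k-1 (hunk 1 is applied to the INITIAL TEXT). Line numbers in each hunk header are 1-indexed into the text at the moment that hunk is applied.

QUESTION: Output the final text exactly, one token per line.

Answer: qsry
tppts
obpnp
ynopp
rvw
gmku
xqi
dlx
bzlul
ycp

Derivation:
Hunk 1: at line 4 remove [gspyb,hikxz] add [zje,gmku,xqi] -> 10 lines: qsry tppts ooi rlhfe zje gmku xqi dlx bzlul ycp
Hunk 2: at line 2 remove [ooi,rlhfe,zje] add [ftjtf,mstx,rvw] -> 10 lines: qsry tppts ftjtf mstx rvw gmku xqi dlx bzlul ycp
Hunk 3: at line 1 remove [ftjtf,mstx] add [obpnp,jyjr] -> 10 lines: qsry tppts obpnp jyjr rvw gmku xqi dlx bzlul ycp
Hunk 4: at line 2 remove [jyjr] add [ynopp] -> 10 lines: qsry tppts obpnp ynopp rvw gmku xqi dlx bzlul ycp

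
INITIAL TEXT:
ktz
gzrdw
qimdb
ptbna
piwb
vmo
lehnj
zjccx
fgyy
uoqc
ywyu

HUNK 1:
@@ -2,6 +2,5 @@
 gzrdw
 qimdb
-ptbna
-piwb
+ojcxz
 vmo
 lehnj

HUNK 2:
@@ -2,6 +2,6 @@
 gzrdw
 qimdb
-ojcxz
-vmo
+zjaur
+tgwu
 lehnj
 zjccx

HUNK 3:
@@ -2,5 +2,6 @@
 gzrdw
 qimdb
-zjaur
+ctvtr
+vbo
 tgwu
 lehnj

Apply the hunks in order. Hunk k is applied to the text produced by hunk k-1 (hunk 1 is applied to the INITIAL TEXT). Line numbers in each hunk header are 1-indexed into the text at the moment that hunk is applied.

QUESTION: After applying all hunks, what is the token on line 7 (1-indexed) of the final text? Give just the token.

Hunk 1: at line 2 remove [ptbna,piwb] add [ojcxz] -> 10 lines: ktz gzrdw qimdb ojcxz vmo lehnj zjccx fgyy uoqc ywyu
Hunk 2: at line 2 remove [ojcxz,vmo] add [zjaur,tgwu] -> 10 lines: ktz gzrdw qimdb zjaur tgwu lehnj zjccx fgyy uoqc ywyu
Hunk 3: at line 2 remove [zjaur] add [ctvtr,vbo] -> 11 lines: ktz gzrdw qimdb ctvtr vbo tgwu lehnj zjccx fgyy uoqc ywyu
Final line 7: lehnj

Answer: lehnj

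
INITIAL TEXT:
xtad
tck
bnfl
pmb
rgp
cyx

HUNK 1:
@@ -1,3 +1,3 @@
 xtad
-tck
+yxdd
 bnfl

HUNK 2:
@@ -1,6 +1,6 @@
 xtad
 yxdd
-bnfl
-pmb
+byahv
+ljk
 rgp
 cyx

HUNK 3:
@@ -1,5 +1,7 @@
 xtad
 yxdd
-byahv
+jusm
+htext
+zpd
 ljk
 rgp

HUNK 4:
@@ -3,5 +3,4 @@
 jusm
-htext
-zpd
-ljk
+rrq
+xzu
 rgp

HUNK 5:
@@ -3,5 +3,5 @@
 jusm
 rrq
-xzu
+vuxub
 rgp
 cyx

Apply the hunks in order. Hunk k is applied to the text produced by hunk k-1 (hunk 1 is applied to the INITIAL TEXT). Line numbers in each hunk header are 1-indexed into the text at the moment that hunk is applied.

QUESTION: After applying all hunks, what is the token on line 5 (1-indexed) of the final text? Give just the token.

Answer: vuxub

Derivation:
Hunk 1: at line 1 remove [tck] add [yxdd] -> 6 lines: xtad yxdd bnfl pmb rgp cyx
Hunk 2: at line 1 remove [bnfl,pmb] add [byahv,ljk] -> 6 lines: xtad yxdd byahv ljk rgp cyx
Hunk 3: at line 1 remove [byahv] add [jusm,htext,zpd] -> 8 lines: xtad yxdd jusm htext zpd ljk rgp cyx
Hunk 4: at line 3 remove [htext,zpd,ljk] add [rrq,xzu] -> 7 lines: xtad yxdd jusm rrq xzu rgp cyx
Hunk 5: at line 3 remove [xzu] add [vuxub] -> 7 lines: xtad yxdd jusm rrq vuxub rgp cyx
Final line 5: vuxub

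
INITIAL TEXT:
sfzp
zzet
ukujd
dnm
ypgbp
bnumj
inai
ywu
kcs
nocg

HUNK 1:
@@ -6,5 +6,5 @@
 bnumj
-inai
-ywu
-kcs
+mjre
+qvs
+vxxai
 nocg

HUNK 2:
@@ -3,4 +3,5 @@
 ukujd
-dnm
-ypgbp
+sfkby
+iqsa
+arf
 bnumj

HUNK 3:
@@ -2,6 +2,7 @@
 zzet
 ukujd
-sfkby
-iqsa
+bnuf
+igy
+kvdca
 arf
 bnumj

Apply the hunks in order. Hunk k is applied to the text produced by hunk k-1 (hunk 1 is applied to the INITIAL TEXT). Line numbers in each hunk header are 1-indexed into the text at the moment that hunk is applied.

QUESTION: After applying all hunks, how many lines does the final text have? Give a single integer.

Hunk 1: at line 6 remove [inai,ywu,kcs] add [mjre,qvs,vxxai] -> 10 lines: sfzp zzet ukujd dnm ypgbp bnumj mjre qvs vxxai nocg
Hunk 2: at line 3 remove [dnm,ypgbp] add [sfkby,iqsa,arf] -> 11 lines: sfzp zzet ukujd sfkby iqsa arf bnumj mjre qvs vxxai nocg
Hunk 3: at line 2 remove [sfkby,iqsa] add [bnuf,igy,kvdca] -> 12 lines: sfzp zzet ukujd bnuf igy kvdca arf bnumj mjre qvs vxxai nocg
Final line count: 12

Answer: 12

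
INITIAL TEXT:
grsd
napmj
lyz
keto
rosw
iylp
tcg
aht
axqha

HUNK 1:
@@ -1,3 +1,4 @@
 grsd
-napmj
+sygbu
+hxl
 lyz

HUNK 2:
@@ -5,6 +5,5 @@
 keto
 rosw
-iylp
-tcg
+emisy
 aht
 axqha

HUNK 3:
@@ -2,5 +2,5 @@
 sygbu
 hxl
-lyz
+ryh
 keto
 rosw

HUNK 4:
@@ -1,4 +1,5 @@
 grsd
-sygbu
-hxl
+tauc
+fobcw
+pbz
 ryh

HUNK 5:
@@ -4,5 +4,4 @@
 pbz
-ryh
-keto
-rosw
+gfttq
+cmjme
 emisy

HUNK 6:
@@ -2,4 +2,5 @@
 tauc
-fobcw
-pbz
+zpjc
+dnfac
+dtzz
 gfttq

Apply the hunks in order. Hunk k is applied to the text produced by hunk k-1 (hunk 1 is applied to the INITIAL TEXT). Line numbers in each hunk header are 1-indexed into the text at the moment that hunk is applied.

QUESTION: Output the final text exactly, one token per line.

Hunk 1: at line 1 remove [napmj] add [sygbu,hxl] -> 10 lines: grsd sygbu hxl lyz keto rosw iylp tcg aht axqha
Hunk 2: at line 5 remove [iylp,tcg] add [emisy] -> 9 lines: grsd sygbu hxl lyz keto rosw emisy aht axqha
Hunk 3: at line 2 remove [lyz] add [ryh] -> 9 lines: grsd sygbu hxl ryh keto rosw emisy aht axqha
Hunk 4: at line 1 remove [sygbu,hxl] add [tauc,fobcw,pbz] -> 10 lines: grsd tauc fobcw pbz ryh keto rosw emisy aht axqha
Hunk 5: at line 4 remove [ryh,keto,rosw] add [gfttq,cmjme] -> 9 lines: grsd tauc fobcw pbz gfttq cmjme emisy aht axqha
Hunk 6: at line 2 remove [fobcw,pbz] add [zpjc,dnfac,dtzz] -> 10 lines: grsd tauc zpjc dnfac dtzz gfttq cmjme emisy aht axqha

Answer: grsd
tauc
zpjc
dnfac
dtzz
gfttq
cmjme
emisy
aht
axqha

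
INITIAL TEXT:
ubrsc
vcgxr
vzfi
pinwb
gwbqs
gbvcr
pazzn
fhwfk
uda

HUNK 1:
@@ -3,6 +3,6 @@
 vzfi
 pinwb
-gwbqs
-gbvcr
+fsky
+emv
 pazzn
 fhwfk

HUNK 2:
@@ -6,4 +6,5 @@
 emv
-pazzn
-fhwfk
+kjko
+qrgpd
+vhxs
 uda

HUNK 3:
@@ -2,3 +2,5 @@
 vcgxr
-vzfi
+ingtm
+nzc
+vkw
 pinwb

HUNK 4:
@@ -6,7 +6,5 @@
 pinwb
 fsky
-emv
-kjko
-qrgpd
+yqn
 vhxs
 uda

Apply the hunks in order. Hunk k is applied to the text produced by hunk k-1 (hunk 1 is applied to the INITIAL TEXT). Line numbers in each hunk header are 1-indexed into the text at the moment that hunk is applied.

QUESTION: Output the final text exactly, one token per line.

Hunk 1: at line 3 remove [gwbqs,gbvcr] add [fsky,emv] -> 9 lines: ubrsc vcgxr vzfi pinwb fsky emv pazzn fhwfk uda
Hunk 2: at line 6 remove [pazzn,fhwfk] add [kjko,qrgpd,vhxs] -> 10 lines: ubrsc vcgxr vzfi pinwb fsky emv kjko qrgpd vhxs uda
Hunk 3: at line 2 remove [vzfi] add [ingtm,nzc,vkw] -> 12 lines: ubrsc vcgxr ingtm nzc vkw pinwb fsky emv kjko qrgpd vhxs uda
Hunk 4: at line 6 remove [emv,kjko,qrgpd] add [yqn] -> 10 lines: ubrsc vcgxr ingtm nzc vkw pinwb fsky yqn vhxs uda

Answer: ubrsc
vcgxr
ingtm
nzc
vkw
pinwb
fsky
yqn
vhxs
uda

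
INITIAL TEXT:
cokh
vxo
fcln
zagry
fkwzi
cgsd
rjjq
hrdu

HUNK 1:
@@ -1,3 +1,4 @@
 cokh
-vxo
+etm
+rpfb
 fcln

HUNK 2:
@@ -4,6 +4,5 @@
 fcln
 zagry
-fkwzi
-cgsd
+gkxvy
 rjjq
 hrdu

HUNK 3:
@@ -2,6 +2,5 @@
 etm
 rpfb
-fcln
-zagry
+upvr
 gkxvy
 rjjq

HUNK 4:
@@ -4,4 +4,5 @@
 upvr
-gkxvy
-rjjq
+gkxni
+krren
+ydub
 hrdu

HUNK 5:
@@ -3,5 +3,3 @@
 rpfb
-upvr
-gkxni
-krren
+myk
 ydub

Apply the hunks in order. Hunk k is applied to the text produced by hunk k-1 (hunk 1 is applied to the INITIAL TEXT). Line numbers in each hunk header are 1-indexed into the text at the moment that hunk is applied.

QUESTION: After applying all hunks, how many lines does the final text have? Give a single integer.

Hunk 1: at line 1 remove [vxo] add [etm,rpfb] -> 9 lines: cokh etm rpfb fcln zagry fkwzi cgsd rjjq hrdu
Hunk 2: at line 4 remove [fkwzi,cgsd] add [gkxvy] -> 8 lines: cokh etm rpfb fcln zagry gkxvy rjjq hrdu
Hunk 3: at line 2 remove [fcln,zagry] add [upvr] -> 7 lines: cokh etm rpfb upvr gkxvy rjjq hrdu
Hunk 4: at line 4 remove [gkxvy,rjjq] add [gkxni,krren,ydub] -> 8 lines: cokh etm rpfb upvr gkxni krren ydub hrdu
Hunk 5: at line 3 remove [upvr,gkxni,krren] add [myk] -> 6 lines: cokh etm rpfb myk ydub hrdu
Final line count: 6

Answer: 6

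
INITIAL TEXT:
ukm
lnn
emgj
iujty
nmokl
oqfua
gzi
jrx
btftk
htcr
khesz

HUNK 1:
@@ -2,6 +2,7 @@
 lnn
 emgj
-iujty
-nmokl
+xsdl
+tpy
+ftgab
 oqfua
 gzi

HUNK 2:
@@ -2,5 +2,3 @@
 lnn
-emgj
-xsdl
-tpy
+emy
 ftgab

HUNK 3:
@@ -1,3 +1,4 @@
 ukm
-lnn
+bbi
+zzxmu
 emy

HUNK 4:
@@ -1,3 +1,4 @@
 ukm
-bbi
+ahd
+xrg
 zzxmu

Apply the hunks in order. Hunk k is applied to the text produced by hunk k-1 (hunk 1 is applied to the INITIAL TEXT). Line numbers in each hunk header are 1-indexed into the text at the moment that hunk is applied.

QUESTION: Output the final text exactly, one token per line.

Hunk 1: at line 2 remove [iujty,nmokl] add [xsdl,tpy,ftgab] -> 12 lines: ukm lnn emgj xsdl tpy ftgab oqfua gzi jrx btftk htcr khesz
Hunk 2: at line 2 remove [emgj,xsdl,tpy] add [emy] -> 10 lines: ukm lnn emy ftgab oqfua gzi jrx btftk htcr khesz
Hunk 3: at line 1 remove [lnn] add [bbi,zzxmu] -> 11 lines: ukm bbi zzxmu emy ftgab oqfua gzi jrx btftk htcr khesz
Hunk 4: at line 1 remove [bbi] add [ahd,xrg] -> 12 lines: ukm ahd xrg zzxmu emy ftgab oqfua gzi jrx btftk htcr khesz

Answer: ukm
ahd
xrg
zzxmu
emy
ftgab
oqfua
gzi
jrx
btftk
htcr
khesz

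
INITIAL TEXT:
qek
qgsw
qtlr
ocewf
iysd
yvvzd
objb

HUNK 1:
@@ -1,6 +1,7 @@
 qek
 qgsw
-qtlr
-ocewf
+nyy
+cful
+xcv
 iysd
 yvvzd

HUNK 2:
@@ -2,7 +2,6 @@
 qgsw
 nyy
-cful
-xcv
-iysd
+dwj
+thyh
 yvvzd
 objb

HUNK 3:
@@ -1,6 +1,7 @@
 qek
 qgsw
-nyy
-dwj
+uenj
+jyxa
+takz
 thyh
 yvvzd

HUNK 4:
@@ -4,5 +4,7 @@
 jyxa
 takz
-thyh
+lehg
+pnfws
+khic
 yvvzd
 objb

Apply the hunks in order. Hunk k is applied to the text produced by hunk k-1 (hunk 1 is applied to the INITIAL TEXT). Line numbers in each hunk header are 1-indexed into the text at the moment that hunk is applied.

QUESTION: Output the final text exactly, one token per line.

Answer: qek
qgsw
uenj
jyxa
takz
lehg
pnfws
khic
yvvzd
objb

Derivation:
Hunk 1: at line 1 remove [qtlr,ocewf] add [nyy,cful,xcv] -> 8 lines: qek qgsw nyy cful xcv iysd yvvzd objb
Hunk 2: at line 2 remove [cful,xcv,iysd] add [dwj,thyh] -> 7 lines: qek qgsw nyy dwj thyh yvvzd objb
Hunk 3: at line 1 remove [nyy,dwj] add [uenj,jyxa,takz] -> 8 lines: qek qgsw uenj jyxa takz thyh yvvzd objb
Hunk 4: at line 4 remove [thyh] add [lehg,pnfws,khic] -> 10 lines: qek qgsw uenj jyxa takz lehg pnfws khic yvvzd objb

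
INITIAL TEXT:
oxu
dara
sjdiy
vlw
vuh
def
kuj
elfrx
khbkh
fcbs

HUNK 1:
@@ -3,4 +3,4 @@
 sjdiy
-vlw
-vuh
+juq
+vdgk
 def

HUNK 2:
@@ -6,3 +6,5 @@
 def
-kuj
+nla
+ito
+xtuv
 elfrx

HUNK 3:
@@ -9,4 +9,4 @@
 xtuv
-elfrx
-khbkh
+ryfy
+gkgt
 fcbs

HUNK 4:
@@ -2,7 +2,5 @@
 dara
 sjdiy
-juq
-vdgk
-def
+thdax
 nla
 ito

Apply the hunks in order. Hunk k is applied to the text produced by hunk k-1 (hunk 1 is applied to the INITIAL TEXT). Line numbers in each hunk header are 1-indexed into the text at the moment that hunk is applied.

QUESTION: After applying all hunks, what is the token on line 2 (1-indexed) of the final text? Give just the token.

Hunk 1: at line 3 remove [vlw,vuh] add [juq,vdgk] -> 10 lines: oxu dara sjdiy juq vdgk def kuj elfrx khbkh fcbs
Hunk 2: at line 6 remove [kuj] add [nla,ito,xtuv] -> 12 lines: oxu dara sjdiy juq vdgk def nla ito xtuv elfrx khbkh fcbs
Hunk 3: at line 9 remove [elfrx,khbkh] add [ryfy,gkgt] -> 12 lines: oxu dara sjdiy juq vdgk def nla ito xtuv ryfy gkgt fcbs
Hunk 4: at line 2 remove [juq,vdgk,def] add [thdax] -> 10 lines: oxu dara sjdiy thdax nla ito xtuv ryfy gkgt fcbs
Final line 2: dara

Answer: dara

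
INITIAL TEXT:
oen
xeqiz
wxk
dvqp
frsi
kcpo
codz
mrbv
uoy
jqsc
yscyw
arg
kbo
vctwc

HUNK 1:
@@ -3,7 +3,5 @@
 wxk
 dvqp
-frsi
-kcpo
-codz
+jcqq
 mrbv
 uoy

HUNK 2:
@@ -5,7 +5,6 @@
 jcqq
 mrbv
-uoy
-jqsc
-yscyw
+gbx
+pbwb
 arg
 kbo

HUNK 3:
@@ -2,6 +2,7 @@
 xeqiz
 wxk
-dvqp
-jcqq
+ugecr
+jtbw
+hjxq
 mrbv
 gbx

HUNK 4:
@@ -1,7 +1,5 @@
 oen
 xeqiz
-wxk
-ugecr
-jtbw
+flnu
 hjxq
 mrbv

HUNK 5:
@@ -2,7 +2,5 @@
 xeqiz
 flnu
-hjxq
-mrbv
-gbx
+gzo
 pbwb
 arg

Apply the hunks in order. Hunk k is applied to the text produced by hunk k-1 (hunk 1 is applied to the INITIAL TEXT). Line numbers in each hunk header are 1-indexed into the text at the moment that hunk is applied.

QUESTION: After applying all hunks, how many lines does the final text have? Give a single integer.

Hunk 1: at line 3 remove [frsi,kcpo,codz] add [jcqq] -> 12 lines: oen xeqiz wxk dvqp jcqq mrbv uoy jqsc yscyw arg kbo vctwc
Hunk 2: at line 5 remove [uoy,jqsc,yscyw] add [gbx,pbwb] -> 11 lines: oen xeqiz wxk dvqp jcqq mrbv gbx pbwb arg kbo vctwc
Hunk 3: at line 2 remove [dvqp,jcqq] add [ugecr,jtbw,hjxq] -> 12 lines: oen xeqiz wxk ugecr jtbw hjxq mrbv gbx pbwb arg kbo vctwc
Hunk 4: at line 1 remove [wxk,ugecr,jtbw] add [flnu] -> 10 lines: oen xeqiz flnu hjxq mrbv gbx pbwb arg kbo vctwc
Hunk 5: at line 2 remove [hjxq,mrbv,gbx] add [gzo] -> 8 lines: oen xeqiz flnu gzo pbwb arg kbo vctwc
Final line count: 8

Answer: 8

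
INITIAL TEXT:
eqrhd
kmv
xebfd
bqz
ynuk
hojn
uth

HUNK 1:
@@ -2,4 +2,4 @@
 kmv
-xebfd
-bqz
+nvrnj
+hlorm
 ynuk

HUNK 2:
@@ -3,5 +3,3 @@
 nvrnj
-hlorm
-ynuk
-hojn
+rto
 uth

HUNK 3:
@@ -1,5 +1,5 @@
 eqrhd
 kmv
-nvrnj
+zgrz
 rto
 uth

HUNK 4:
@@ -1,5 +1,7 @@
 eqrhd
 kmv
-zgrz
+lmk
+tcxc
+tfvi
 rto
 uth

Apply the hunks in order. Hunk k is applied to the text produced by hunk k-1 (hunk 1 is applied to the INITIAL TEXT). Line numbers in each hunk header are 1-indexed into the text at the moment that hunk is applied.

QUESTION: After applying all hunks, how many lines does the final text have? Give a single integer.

Hunk 1: at line 2 remove [xebfd,bqz] add [nvrnj,hlorm] -> 7 lines: eqrhd kmv nvrnj hlorm ynuk hojn uth
Hunk 2: at line 3 remove [hlorm,ynuk,hojn] add [rto] -> 5 lines: eqrhd kmv nvrnj rto uth
Hunk 3: at line 1 remove [nvrnj] add [zgrz] -> 5 lines: eqrhd kmv zgrz rto uth
Hunk 4: at line 1 remove [zgrz] add [lmk,tcxc,tfvi] -> 7 lines: eqrhd kmv lmk tcxc tfvi rto uth
Final line count: 7

Answer: 7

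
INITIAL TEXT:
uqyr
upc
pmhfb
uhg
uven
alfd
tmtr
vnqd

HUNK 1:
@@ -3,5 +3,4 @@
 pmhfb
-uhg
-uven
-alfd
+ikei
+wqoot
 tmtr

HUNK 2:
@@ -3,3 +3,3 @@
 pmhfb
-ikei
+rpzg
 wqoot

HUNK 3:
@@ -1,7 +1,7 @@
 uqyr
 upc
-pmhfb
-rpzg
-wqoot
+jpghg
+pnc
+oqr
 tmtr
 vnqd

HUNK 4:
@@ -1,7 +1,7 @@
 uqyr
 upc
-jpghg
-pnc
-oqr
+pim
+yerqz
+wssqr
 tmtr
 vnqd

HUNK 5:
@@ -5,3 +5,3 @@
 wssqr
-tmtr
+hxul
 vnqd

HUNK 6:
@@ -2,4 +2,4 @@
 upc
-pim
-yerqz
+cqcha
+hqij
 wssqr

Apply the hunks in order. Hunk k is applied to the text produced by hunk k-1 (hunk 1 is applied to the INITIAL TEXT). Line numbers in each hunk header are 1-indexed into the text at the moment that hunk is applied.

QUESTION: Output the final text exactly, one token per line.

Hunk 1: at line 3 remove [uhg,uven,alfd] add [ikei,wqoot] -> 7 lines: uqyr upc pmhfb ikei wqoot tmtr vnqd
Hunk 2: at line 3 remove [ikei] add [rpzg] -> 7 lines: uqyr upc pmhfb rpzg wqoot tmtr vnqd
Hunk 3: at line 1 remove [pmhfb,rpzg,wqoot] add [jpghg,pnc,oqr] -> 7 lines: uqyr upc jpghg pnc oqr tmtr vnqd
Hunk 4: at line 1 remove [jpghg,pnc,oqr] add [pim,yerqz,wssqr] -> 7 lines: uqyr upc pim yerqz wssqr tmtr vnqd
Hunk 5: at line 5 remove [tmtr] add [hxul] -> 7 lines: uqyr upc pim yerqz wssqr hxul vnqd
Hunk 6: at line 2 remove [pim,yerqz] add [cqcha,hqij] -> 7 lines: uqyr upc cqcha hqij wssqr hxul vnqd

Answer: uqyr
upc
cqcha
hqij
wssqr
hxul
vnqd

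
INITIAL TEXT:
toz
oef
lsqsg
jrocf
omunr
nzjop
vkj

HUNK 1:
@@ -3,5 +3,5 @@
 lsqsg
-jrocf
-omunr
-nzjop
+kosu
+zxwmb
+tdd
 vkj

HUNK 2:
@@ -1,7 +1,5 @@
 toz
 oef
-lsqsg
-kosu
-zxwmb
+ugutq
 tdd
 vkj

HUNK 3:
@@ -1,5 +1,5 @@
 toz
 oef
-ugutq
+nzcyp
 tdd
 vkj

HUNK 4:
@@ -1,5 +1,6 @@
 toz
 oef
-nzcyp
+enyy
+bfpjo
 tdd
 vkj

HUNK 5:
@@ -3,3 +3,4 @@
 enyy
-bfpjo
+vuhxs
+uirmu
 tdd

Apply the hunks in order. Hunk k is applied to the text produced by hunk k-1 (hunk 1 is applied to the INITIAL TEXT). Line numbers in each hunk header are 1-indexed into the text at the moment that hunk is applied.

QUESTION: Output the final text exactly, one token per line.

Answer: toz
oef
enyy
vuhxs
uirmu
tdd
vkj

Derivation:
Hunk 1: at line 3 remove [jrocf,omunr,nzjop] add [kosu,zxwmb,tdd] -> 7 lines: toz oef lsqsg kosu zxwmb tdd vkj
Hunk 2: at line 1 remove [lsqsg,kosu,zxwmb] add [ugutq] -> 5 lines: toz oef ugutq tdd vkj
Hunk 3: at line 1 remove [ugutq] add [nzcyp] -> 5 lines: toz oef nzcyp tdd vkj
Hunk 4: at line 1 remove [nzcyp] add [enyy,bfpjo] -> 6 lines: toz oef enyy bfpjo tdd vkj
Hunk 5: at line 3 remove [bfpjo] add [vuhxs,uirmu] -> 7 lines: toz oef enyy vuhxs uirmu tdd vkj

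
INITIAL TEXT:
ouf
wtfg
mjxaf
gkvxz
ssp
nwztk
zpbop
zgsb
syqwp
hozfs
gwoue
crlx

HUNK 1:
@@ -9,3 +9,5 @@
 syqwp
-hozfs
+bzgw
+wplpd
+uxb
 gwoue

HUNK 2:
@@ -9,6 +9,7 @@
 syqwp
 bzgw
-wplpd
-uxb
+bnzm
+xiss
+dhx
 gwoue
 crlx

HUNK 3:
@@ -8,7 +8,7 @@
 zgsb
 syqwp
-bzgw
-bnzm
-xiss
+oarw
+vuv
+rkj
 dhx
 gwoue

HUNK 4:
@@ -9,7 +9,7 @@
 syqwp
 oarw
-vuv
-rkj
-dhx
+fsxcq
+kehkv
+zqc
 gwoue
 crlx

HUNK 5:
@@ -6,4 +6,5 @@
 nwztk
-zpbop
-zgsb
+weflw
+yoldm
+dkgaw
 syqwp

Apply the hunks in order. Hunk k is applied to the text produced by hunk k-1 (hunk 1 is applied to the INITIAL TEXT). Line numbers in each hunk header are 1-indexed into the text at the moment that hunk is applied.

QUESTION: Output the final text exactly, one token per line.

Answer: ouf
wtfg
mjxaf
gkvxz
ssp
nwztk
weflw
yoldm
dkgaw
syqwp
oarw
fsxcq
kehkv
zqc
gwoue
crlx

Derivation:
Hunk 1: at line 9 remove [hozfs] add [bzgw,wplpd,uxb] -> 14 lines: ouf wtfg mjxaf gkvxz ssp nwztk zpbop zgsb syqwp bzgw wplpd uxb gwoue crlx
Hunk 2: at line 9 remove [wplpd,uxb] add [bnzm,xiss,dhx] -> 15 lines: ouf wtfg mjxaf gkvxz ssp nwztk zpbop zgsb syqwp bzgw bnzm xiss dhx gwoue crlx
Hunk 3: at line 8 remove [bzgw,bnzm,xiss] add [oarw,vuv,rkj] -> 15 lines: ouf wtfg mjxaf gkvxz ssp nwztk zpbop zgsb syqwp oarw vuv rkj dhx gwoue crlx
Hunk 4: at line 9 remove [vuv,rkj,dhx] add [fsxcq,kehkv,zqc] -> 15 lines: ouf wtfg mjxaf gkvxz ssp nwztk zpbop zgsb syqwp oarw fsxcq kehkv zqc gwoue crlx
Hunk 5: at line 6 remove [zpbop,zgsb] add [weflw,yoldm,dkgaw] -> 16 lines: ouf wtfg mjxaf gkvxz ssp nwztk weflw yoldm dkgaw syqwp oarw fsxcq kehkv zqc gwoue crlx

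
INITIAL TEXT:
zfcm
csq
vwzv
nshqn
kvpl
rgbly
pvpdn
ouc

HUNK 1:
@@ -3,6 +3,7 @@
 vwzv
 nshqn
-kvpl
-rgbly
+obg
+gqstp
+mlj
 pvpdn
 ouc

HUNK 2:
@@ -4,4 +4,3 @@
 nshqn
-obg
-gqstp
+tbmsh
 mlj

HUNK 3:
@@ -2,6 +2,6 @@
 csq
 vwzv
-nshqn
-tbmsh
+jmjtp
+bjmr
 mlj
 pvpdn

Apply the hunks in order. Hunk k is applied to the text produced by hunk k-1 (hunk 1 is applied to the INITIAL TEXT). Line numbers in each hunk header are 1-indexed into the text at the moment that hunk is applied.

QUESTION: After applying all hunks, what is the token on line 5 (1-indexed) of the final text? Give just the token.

Answer: bjmr

Derivation:
Hunk 1: at line 3 remove [kvpl,rgbly] add [obg,gqstp,mlj] -> 9 lines: zfcm csq vwzv nshqn obg gqstp mlj pvpdn ouc
Hunk 2: at line 4 remove [obg,gqstp] add [tbmsh] -> 8 lines: zfcm csq vwzv nshqn tbmsh mlj pvpdn ouc
Hunk 3: at line 2 remove [nshqn,tbmsh] add [jmjtp,bjmr] -> 8 lines: zfcm csq vwzv jmjtp bjmr mlj pvpdn ouc
Final line 5: bjmr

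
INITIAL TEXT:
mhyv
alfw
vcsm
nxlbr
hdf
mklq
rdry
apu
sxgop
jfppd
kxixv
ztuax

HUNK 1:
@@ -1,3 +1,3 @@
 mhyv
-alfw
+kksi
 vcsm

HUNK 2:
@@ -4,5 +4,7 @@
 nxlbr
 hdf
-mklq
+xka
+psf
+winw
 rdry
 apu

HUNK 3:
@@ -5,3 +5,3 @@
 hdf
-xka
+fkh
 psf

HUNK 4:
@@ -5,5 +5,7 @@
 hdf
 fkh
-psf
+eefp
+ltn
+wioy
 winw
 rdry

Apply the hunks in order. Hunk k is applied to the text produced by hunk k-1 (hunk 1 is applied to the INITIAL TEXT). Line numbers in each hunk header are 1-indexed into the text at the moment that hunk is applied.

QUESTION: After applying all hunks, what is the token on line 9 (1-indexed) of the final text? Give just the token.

Answer: wioy

Derivation:
Hunk 1: at line 1 remove [alfw] add [kksi] -> 12 lines: mhyv kksi vcsm nxlbr hdf mklq rdry apu sxgop jfppd kxixv ztuax
Hunk 2: at line 4 remove [mklq] add [xka,psf,winw] -> 14 lines: mhyv kksi vcsm nxlbr hdf xka psf winw rdry apu sxgop jfppd kxixv ztuax
Hunk 3: at line 5 remove [xka] add [fkh] -> 14 lines: mhyv kksi vcsm nxlbr hdf fkh psf winw rdry apu sxgop jfppd kxixv ztuax
Hunk 4: at line 5 remove [psf] add [eefp,ltn,wioy] -> 16 lines: mhyv kksi vcsm nxlbr hdf fkh eefp ltn wioy winw rdry apu sxgop jfppd kxixv ztuax
Final line 9: wioy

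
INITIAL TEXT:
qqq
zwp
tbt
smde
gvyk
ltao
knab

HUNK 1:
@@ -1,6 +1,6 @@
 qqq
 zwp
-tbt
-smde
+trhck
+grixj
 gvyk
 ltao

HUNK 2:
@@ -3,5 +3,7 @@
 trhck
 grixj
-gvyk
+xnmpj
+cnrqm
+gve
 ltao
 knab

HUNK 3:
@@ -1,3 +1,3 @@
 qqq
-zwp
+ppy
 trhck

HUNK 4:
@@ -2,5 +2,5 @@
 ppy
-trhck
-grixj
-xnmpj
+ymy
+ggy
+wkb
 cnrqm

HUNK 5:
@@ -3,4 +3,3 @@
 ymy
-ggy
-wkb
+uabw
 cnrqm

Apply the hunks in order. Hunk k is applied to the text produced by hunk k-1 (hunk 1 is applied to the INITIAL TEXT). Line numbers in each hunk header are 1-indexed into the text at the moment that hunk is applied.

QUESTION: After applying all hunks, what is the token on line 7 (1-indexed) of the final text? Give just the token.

Answer: ltao

Derivation:
Hunk 1: at line 1 remove [tbt,smde] add [trhck,grixj] -> 7 lines: qqq zwp trhck grixj gvyk ltao knab
Hunk 2: at line 3 remove [gvyk] add [xnmpj,cnrqm,gve] -> 9 lines: qqq zwp trhck grixj xnmpj cnrqm gve ltao knab
Hunk 3: at line 1 remove [zwp] add [ppy] -> 9 lines: qqq ppy trhck grixj xnmpj cnrqm gve ltao knab
Hunk 4: at line 2 remove [trhck,grixj,xnmpj] add [ymy,ggy,wkb] -> 9 lines: qqq ppy ymy ggy wkb cnrqm gve ltao knab
Hunk 5: at line 3 remove [ggy,wkb] add [uabw] -> 8 lines: qqq ppy ymy uabw cnrqm gve ltao knab
Final line 7: ltao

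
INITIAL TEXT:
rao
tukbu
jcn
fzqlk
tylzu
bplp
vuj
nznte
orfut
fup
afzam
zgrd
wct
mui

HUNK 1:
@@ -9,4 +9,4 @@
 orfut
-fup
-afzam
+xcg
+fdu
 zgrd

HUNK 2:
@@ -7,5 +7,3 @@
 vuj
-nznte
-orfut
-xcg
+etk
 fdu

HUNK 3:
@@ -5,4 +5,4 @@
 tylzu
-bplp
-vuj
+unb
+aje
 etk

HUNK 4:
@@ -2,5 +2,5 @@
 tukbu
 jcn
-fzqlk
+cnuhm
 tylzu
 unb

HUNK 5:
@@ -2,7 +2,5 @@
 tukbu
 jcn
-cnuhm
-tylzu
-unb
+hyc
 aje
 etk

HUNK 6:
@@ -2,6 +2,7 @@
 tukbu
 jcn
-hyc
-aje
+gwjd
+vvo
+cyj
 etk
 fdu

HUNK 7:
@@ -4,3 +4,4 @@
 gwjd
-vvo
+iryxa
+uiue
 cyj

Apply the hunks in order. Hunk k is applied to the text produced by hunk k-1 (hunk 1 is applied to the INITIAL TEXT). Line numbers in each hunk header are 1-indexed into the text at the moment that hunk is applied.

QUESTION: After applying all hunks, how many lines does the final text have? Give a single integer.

Hunk 1: at line 9 remove [fup,afzam] add [xcg,fdu] -> 14 lines: rao tukbu jcn fzqlk tylzu bplp vuj nznte orfut xcg fdu zgrd wct mui
Hunk 2: at line 7 remove [nznte,orfut,xcg] add [etk] -> 12 lines: rao tukbu jcn fzqlk tylzu bplp vuj etk fdu zgrd wct mui
Hunk 3: at line 5 remove [bplp,vuj] add [unb,aje] -> 12 lines: rao tukbu jcn fzqlk tylzu unb aje etk fdu zgrd wct mui
Hunk 4: at line 2 remove [fzqlk] add [cnuhm] -> 12 lines: rao tukbu jcn cnuhm tylzu unb aje etk fdu zgrd wct mui
Hunk 5: at line 2 remove [cnuhm,tylzu,unb] add [hyc] -> 10 lines: rao tukbu jcn hyc aje etk fdu zgrd wct mui
Hunk 6: at line 2 remove [hyc,aje] add [gwjd,vvo,cyj] -> 11 lines: rao tukbu jcn gwjd vvo cyj etk fdu zgrd wct mui
Hunk 7: at line 4 remove [vvo] add [iryxa,uiue] -> 12 lines: rao tukbu jcn gwjd iryxa uiue cyj etk fdu zgrd wct mui
Final line count: 12

Answer: 12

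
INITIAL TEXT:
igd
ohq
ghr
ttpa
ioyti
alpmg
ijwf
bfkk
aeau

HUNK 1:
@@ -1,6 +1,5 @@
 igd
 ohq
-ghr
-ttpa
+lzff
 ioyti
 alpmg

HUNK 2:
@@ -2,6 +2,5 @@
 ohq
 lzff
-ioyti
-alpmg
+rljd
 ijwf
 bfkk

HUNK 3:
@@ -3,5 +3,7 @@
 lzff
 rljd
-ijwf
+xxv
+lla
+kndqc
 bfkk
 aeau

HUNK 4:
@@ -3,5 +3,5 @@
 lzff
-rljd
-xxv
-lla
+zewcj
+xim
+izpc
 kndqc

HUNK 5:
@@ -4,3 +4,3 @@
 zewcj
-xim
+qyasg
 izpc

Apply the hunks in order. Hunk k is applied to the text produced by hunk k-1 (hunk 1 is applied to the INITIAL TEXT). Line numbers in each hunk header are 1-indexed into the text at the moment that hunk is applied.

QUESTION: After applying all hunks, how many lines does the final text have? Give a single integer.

Hunk 1: at line 1 remove [ghr,ttpa] add [lzff] -> 8 lines: igd ohq lzff ioyti alpmg ijwf bfkk aeau
Hunk 2: at line 2 remove [ioyti,alpmg] add [rljd] -> 7 lines: igd ohq lzff rljd ijwf bfkk aeau
Hunk 3: at line 3 remove [ijwf] add [xxv,lla,kndqc] -> 9 lines: igd ohq lzff rljd xxv lla kndqc bfkk aeau
Hunk 4: at line 3 remove [rljd,xxv,lla] add [zewcj,xim,izpc] -> 9 lines: igd ohq lzff zewcj xim izpc kndqc bfkk aeau
Hunk 5: at line 4 remove [xim] add [qyasg] -> 9 lines: igd ohq lzff zewcj qyasg izpc kndqc bfkk aeau
Final line count: 9

Answer: 9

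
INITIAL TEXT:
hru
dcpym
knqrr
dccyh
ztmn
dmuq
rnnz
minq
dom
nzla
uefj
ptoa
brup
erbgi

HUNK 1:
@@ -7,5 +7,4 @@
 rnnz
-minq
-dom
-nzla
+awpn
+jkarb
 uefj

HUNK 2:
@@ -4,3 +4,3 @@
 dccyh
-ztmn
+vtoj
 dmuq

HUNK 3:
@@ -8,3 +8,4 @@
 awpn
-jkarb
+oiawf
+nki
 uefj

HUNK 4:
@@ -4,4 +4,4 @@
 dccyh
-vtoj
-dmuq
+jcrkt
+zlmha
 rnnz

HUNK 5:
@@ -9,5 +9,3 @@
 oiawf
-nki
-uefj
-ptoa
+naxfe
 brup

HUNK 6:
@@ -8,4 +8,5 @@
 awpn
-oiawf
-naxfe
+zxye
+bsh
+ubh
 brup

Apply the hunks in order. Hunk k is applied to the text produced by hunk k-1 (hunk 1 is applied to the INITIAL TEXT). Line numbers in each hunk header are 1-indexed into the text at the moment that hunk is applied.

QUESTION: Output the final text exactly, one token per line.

Hunk 1: at line 7 remove [minq,dom,nzla] add [awpn,jkarb] -> 13 lines: hru dcpym knqrr dccyh ztmn dmuq rnnz awpn jkarb uefj ptoa brup erbgi
Hunk 2: at line 4 remove [ztmn] add [vtoj] -> 13 lines: hru dcpym knqrr dccyh vtoj dmuq rnnz awpn jkarb uefj ptoa brup erbgi
Hunk 3: at line 8 remove [jkarb] add [oiawf,nki] -> 14 lines: hru dcpym knqrr dccyh vtoj dmuq rnnz awpn oiawf nki uefj ptoa brup erbgi
Hunk 4: at line 4 remove [vtoj,dmuq] add [jcrkt,zlmha] -> 14 lines: hru dcpym knqrr dccyh jcrkt zlmha rnnz awpn oiawf nki uefj ptoa brup erbgi
Hunk 5: at line 9 remove [nki,uefj,ptoa] add [naxfe] -> 12 lines: hru dcpym knqrr dccyh jcrkt zlmha rnnz awpn oiawf naxfe brup erbgi
Hunk 6: at line 8 remove [oiawf,naxfe] add [zxye,bsh,ubh] -> 13 lines: hru dcpym knqrr dccyh jcrkt zlmha rnnz awpn zxye bsh ubh brup erbgi

Answer: hru
dcpym
knqrr
dccyh
jcrkt
zlmha
rnnz
awpn
zxye
bsh
ubh
brup
erbgi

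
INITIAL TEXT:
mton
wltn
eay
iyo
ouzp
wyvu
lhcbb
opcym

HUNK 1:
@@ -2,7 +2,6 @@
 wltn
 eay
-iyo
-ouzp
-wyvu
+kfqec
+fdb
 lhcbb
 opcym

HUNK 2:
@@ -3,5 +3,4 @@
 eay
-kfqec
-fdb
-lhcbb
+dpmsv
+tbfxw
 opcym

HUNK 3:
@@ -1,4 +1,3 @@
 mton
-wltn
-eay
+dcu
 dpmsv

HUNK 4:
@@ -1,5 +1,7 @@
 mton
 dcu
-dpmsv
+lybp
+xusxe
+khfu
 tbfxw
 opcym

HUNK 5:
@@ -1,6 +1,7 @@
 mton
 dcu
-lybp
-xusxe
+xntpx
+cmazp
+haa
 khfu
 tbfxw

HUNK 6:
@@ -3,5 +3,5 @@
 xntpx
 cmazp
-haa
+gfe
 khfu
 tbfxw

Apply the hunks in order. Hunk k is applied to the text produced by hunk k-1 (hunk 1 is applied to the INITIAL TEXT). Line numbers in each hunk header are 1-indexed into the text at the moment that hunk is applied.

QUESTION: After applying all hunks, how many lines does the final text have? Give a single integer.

Answer: 8

Derivation:
Hunk 1: at line 2 remove [iyo,ouzp,wyvu] add [kfqec,fdb] -> 7 lines: mton wltn eay kfqec fdb lhcbb opcym
Hunk 2: at line 3 remove [kfqec,fdb,lhcbb] add [dpmsv,tbfxw] -> 6 lines: mton wltn eay dpmsv tbfxw opcym
Hunk 3: at line 1 remove [wltn,eay] add [dcu] -> 5 lines: mton dcu dpmsv tbfxw opcym
Hunk 4: at line 1 remove [dpmsv] add [lybp,xusxe,khfu] -> 7 lines: mton dcu lybp xusxe khfu tbfxw opcym
Hunk 5: at line 1 remove [lybp,xusxe] add [xntpx,cmazp,haa] -> 8 lines: mton dcu xntpx cmazp haa khfu tbfxw opcym
Hunk 6: at line 3 remove [haa] add [gfe] -> 8 lines: mton dcu xntpx cmazp gfe khfu tbfxw opcym
Final line count: 8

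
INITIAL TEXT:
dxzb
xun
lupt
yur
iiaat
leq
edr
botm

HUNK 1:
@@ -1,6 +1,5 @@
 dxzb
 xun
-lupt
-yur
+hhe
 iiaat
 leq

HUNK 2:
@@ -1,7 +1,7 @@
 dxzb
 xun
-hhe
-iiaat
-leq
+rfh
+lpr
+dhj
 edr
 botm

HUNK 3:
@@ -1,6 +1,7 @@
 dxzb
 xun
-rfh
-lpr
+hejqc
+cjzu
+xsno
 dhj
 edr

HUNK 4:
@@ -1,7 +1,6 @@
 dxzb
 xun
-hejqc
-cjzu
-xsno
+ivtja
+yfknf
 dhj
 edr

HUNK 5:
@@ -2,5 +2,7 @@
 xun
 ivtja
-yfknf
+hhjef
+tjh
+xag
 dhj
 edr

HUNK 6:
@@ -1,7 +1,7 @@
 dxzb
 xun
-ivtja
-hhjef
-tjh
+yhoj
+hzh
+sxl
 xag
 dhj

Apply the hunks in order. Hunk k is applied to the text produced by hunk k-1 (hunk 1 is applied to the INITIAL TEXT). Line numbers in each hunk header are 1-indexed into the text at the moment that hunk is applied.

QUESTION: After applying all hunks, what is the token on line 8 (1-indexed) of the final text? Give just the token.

Hunk 1: at line 1 remove [lupt,yur] add [hhe] -> 7 lines: dxzb xun hhe iiaat leq edr botm
Hunk 2: at line 1 remove [hhe,iiaat,leq] add [rfh,lpr,dhj] -> 7 lines: dxzb xun rfh lpr dhj edr botm
Hunk 3: at line 1 remove [rfh,lpr] add [hejqc,cjzu,xsno] -> 8 lines: dxzb xun hejqc cjzu xsno dhj edr botm
Hunk 4: at line 1 remove [hejqc,cjzu,xsno] add [ivtja,yfknf] -> 7 lines: dxzb xun ivtja yfknf dhj edr botm
Hunk 5: at line 2 remove [yfknf] add [hhjef,tjh,xag] -> 9 lines: dxzb xun ivtja hhjef tjh xag dhj edr botm
Hunk 6: at line 1 remove [ivtja,hhjef,tjh] add [yhoj,hzh,sxl] -> 9 lines: dxzb xun yhoj hzh sxl xag dhj edr botm
Final line 8: edr

Answer: edr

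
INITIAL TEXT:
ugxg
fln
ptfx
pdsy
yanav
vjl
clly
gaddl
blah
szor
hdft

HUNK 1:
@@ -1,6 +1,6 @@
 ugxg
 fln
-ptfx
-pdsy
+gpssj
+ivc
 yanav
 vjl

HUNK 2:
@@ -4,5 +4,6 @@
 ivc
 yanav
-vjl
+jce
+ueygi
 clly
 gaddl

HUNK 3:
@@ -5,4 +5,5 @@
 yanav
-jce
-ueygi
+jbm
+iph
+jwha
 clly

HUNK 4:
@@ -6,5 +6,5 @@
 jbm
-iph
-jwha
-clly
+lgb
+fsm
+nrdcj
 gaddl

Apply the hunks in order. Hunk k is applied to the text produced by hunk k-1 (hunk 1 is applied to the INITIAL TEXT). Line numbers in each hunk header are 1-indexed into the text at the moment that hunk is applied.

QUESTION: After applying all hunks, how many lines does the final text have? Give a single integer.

Hunk 1: at line 1 remove [ptfx,pdsy] add [gpssj,ivc] -> 11 lines: ugxg fln gpssj ivc yanav vjl clly gaddl blah szor hdft
Hunk 2: at line 4 remove [vjl] add [jce,ueygi] -> 12 lines: ugxg fln gpssj ivc yanav jce ueygi clly gaddl blah szor hdft
Hunk 3: at line 5 remove [jce,ueygi] add [jbm,iph,jwha] -> 13 lines: ugxg fln gpssj ivc yanav jbm iph jwha clly gaddl blah szor hdft
Hunk 4: at line 6 remove [iph,jwha,clly] add [lgb,fsm,nrdcj] -> 13 lines: ugxg fln gpssj ivc yanav jbm lgb fsm nrdcj gaddl blah szor hdft
Final line count: 13

Answer: 13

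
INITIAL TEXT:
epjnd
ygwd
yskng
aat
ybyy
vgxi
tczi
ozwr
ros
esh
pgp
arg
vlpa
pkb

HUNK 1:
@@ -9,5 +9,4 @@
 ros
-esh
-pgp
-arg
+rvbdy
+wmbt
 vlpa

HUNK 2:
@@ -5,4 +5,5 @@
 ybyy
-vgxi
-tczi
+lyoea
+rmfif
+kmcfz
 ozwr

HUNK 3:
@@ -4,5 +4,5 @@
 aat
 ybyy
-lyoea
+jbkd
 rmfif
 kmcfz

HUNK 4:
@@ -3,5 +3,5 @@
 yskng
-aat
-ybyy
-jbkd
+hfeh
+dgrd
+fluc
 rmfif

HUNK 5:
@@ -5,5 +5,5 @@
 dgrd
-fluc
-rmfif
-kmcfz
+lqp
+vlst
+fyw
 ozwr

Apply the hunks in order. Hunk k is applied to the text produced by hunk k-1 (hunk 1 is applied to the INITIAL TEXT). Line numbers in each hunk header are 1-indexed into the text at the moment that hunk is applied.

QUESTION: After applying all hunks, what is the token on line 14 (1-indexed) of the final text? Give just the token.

Hunk 1: at line 9 remove [esh,pgp,arg] add [rvbdy,wmbt] -> 13 lines: epjnd ygwd yskng aat ybyy vgxi tczi ozwr ros rvbdy wmbt vlpa pkb
Hunk 2: at line 5 remove [vgxi,tczi] add [lyoea,rmfif,kmcfz] -> 14 lines: epjnd ygwd yskng aat ybyy lyoea rmfif kmcfz ozwr ros rvbdy wmbt vlpa pkb
Hunk 3: at line 4 remove [lyoea] add [jbkd] -> 14 lines: epjnd ygwd yskng aat ybyy jbkd rmfif kmcfz ozwr ros rvbdy wmbt vlpa pkb
Hunk 4: at line 3 remove [aat,ybyy,jbkd] add [hfeh,dgrd,fluc] -> 14 lines: epjnd ygwd yskng hfeh dgrd fluc rmfif kmcfz ozwr ros rvbdy wmbt vlpa pkb
Hunk 5: at line 5 remove [fluc,rmfif,kmcfz] add [lqp,vlst,fyw] -> 14 lines: epjnd ygwd yskng hfeh dgrd lqp vlst fyw ozwr ros rvbdy wmbt vlpa pkb
Final line 14: pkb

Answer: pkb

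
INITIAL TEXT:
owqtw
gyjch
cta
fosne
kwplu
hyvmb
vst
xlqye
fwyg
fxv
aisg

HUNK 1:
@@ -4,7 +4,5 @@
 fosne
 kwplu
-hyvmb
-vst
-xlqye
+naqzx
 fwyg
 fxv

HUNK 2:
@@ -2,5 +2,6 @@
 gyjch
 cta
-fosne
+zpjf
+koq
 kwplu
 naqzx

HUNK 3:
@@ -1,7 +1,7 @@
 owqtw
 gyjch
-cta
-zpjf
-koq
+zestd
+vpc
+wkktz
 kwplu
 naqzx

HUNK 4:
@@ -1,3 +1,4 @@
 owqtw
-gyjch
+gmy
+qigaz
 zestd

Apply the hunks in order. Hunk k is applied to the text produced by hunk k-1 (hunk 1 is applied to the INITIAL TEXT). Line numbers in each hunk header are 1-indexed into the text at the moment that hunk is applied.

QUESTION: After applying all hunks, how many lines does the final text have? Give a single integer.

Hunk 1: at line 4 remove [hyvmb,vst,xlqye] add [naqzx] -> 9 lines: owqtw gyjch cta fosne kwplu naqzx fwyg fxv aisg
Hunk 2: at line 2 remove [fosne] add [zpjf,koq] -> 10 lines: owqtw gyjch cta zpjf koq kwplu naqzx fwyg fxv aisg
Hunk 3: at line 1 remove [cta,zpjf,koq] add [zestd,vpc,wkktz] -> 10 lines: owqtw gyjch zestd vpc wkktz kwplu naqzx fwyg fxv aisg
Hunk 4: at line 1 remove [gyjch] add [gmy,qigaz] -> 11 lines: owqtw gmy qigaz zestd vpc wkktz kwplu naqzx fwyg fxv aisg
Final line count: 11

Answer: 11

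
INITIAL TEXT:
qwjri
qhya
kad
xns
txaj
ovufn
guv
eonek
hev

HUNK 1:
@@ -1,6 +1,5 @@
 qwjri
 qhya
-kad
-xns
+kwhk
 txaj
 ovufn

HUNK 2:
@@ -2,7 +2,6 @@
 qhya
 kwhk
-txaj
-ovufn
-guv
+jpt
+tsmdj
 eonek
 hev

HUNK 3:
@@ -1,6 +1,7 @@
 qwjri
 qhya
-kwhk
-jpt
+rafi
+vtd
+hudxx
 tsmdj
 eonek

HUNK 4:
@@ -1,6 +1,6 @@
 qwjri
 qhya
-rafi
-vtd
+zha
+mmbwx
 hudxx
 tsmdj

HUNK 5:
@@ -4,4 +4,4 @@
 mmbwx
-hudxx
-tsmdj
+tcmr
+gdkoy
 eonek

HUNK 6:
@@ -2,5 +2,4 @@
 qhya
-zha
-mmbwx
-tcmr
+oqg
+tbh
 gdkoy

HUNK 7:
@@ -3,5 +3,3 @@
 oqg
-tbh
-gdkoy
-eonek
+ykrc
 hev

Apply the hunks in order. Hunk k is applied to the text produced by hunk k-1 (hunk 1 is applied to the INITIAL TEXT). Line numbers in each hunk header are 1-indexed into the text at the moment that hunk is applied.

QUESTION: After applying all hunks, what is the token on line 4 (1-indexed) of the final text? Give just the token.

Answer: ykrc

Derivation:
Hunk 1: at line 1 remove [kad,xns] add [kwhk] -> 8 lines: qwjri qhya kwhk txaj ovufn guv eonek hev
Hunk 2: at line 2 remove [txaj,ovufn,guv] add [jpt,tsmdj] -> 7 lines: qwjri qhya kwhk jpt tsmdj eonek hev
Hunk 3: at line 1 remove [kwhk,jpt] add [rafi,vtd,hudxx] -> 8 lines: qwjri qhya rafi vtd hudxx tsmdj eonek hev
Hunk 4: at line 1 remove [rafi,vtd] add [zha,mmbwx] -> 8 lines: qwjri qhya zha mmbwx hudxx tsmdj eonek hev
Hunk 5: at line 4 remove [hudxx,tsmdj] add [tcmr,gdkoy] -> 8 lines: qwjri qhya zha mmbwx tcmr gdkoy eonek hev
Hunk 6: at line 2 remove [zha,mmbwx,tcmr] add [oqg,tbh] -> 7 lines: qwjri qhya oqg tbh gdkoy eonek hev
Hunk 7: at line 3 remove [tbh,gdkoy,eonek] add [ykrc] -> 5 lines: qwjri qhya oqg ykrc hev
Final line 4: ykrc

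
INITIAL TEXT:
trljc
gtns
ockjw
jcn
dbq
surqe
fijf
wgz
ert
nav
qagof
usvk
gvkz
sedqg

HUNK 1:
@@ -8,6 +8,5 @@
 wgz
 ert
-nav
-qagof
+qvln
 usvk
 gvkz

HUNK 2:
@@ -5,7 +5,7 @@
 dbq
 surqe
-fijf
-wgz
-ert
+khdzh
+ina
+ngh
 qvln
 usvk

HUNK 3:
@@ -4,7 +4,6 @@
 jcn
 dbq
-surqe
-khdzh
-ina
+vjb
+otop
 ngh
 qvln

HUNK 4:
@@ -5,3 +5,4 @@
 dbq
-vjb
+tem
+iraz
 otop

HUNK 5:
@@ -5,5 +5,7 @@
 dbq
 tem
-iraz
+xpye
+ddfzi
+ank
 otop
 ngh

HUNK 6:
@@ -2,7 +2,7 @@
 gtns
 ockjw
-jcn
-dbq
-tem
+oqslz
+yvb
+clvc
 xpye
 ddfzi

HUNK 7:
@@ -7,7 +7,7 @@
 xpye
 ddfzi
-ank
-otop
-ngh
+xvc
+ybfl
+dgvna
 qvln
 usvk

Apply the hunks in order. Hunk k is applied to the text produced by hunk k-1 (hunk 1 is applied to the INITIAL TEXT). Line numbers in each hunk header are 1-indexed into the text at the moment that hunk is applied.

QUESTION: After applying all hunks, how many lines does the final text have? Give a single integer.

Answer: 15

Derivation:
Hunk 1: at line 8 remove [nav,qagof] add [qvln] -> 13 lines: trljc gtns ockjw jcn dbq surqe fijf wgz ert qvln usvk gvkz sedqg
Hunk 2: at line 5 remove [fijf,wgz,ert] add [khdzh,ina,ngh] -> 13 lines: trljc gtns ockjw jcn dbq surqe khdzh ina ngh qvln usvk gvkz sedqg
Hunk 3: at line 4 remove [surqe,khdzh,ina] add [vjb,otop] -> 12 lines: trljc gtns ockjw jcn dbq vjb otop ngh qvln usvk gvkz sedqg
Hunk 4: at line 5 remove [vjb] add [tem,iraz] -> 13 lines: trljc gtns ockjw jcn dbq tem iraz otop ngh qvln usvk gvkz sedqg
Hunk 5: at line 5 remove [iraz] add [xpye,ddfzi,ank] -> 15 lines: trljc gtns ockjw jcn dbq tem xpye ddfzi ank otop ngh qvln usvk gvkz sedqg
Hunk 6: at line 2 remove [jcn,dbq,tem] add [oqslz,yvb,clvc] -> 15 lines: trljc gtns ockjw oqslz yvb clvc xpye ddfzi ank otop ngh qvln usvk gvkz sedqg
Hunk 7: at line 7 remove [ank,otop,ngh] add [xvc,ybfl,dgvna] -> 15 lines: trljc gtns ockjw oqslz yvb clvc xpye ddfzi xvc ybfl dgvna qvln usvk gvkz sedqg
Final line count: 15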